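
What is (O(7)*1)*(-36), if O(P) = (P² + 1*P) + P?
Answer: -2268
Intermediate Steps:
O(P) = P² + 2*P (O(P) = (P² + P) + P = (P + P²) + P = P² + 2*P)
(O(7)*1)*(-36) = ((7*(2 + 7))*1)*(-36) = ((7*9)*1)*(-36) = (63*1)*(-36) = 63*(-36) = -2268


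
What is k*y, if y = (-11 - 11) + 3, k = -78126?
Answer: 1484394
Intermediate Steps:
y = -19 (y = -22 + 3 = -19)
k*y = -78126*(-19) = 1484394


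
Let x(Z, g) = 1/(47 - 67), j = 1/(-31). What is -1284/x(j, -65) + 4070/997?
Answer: 25607030/997 ≈ 25684.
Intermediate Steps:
j = -1/31 ≈ -0.032258
x(Z, g) = -1/20 (x(Z, g) = 1/(-20) = -1/20)
-1284/x(j, -65) + 4070/997 = -1284/(-1/20) + 4070/997 = -1284*(-20) + 4070*(1/997) = 25680 + 4070/997 = 25607030/997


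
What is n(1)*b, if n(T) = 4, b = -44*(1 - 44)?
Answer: 7568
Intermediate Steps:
b = 1892 (b = -44*(-43) = 1892)
n(1)*b = 4*1892 = 7568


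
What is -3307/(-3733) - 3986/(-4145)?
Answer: 28587253/15473285 ≈ 1.8475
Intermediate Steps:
-3307/(-3733) - 3986/(-4145) = -3307*(-1/3733) - 3986*(-1/4145) = 3307/3733 + 3986/4145 = 28587253/15473285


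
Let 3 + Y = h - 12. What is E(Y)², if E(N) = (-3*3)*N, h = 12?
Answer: 729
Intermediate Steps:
Y = -3 (Y = -3 + (12 - 12) = -3 + 0 = -3)
E(N) = -9*N
E(Y)² = (-9*(-3))² = 27² = 729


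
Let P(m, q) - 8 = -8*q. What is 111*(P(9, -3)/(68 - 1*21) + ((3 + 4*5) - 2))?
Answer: 113109/47 ≈ 2406.6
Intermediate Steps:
P(m, q) = 8 - 8*q
111*(P(9, -3)/(68 - 1*21) + ((3 + 4*5) - 2)) = 111*((8 - 8*(-3))/(68 - 1*21) + ((3 + 4*5) - 2)) = 111*((8 + 24)/(68 - 21) + ((3 + 20) - 2)) = 111*(32/47 + (23 - 2)) = 111*(32*(1/47) + 21) = 111*(32/47 + 21) = 111*(1019/47) = 113109/47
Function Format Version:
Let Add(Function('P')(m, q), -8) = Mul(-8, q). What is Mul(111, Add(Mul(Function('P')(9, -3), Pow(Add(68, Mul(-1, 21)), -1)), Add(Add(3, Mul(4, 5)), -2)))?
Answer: Rational(113109, 47) ≈ 2406.6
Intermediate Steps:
Function('P')(m, q) = Add(8, Mul(-8, q))
Mul(111, Add(Mul(Function('P')(9, -3), Pow(Add(68, Mul(-1, 21)), -1)), Add(Add(3, Mul(4, 5)), -2))) = Mul(111, Add(Mul(Add(8, Mul(-8, -3)), Pow(Add(68, Mul(-1, 21)), -1)), Add(Add(3, Mul(4, 5)), -2))) = Mul(111, Add(Mul(Add(8, 24), Pow(Add(68, -21), -1)), Add(Add(3, 20), -2))) = Mul(111, Add(Mul(32, Pow(47, -1)), Add(23, -2))) = Mul(111, Add(Mul(32, Rational(1, 47)), 21)) = Mul(111, Add(Rational(32, 47), 21)) = Mul(111, Rational(1019, 47)) = Rational(113109, 47)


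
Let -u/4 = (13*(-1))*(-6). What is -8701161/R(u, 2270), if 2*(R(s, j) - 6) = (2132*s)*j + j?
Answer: 511833/44410747 ≈ 0.011525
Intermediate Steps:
u = -312 (u = -4*13*(-1)*(-6) = -(-52)*(-6) = -4*78 = -312)
R(s, j) = 6 + j/2 + 1066*j*s (R(s, j) = 6 + ((2132*s)*j + j)/2 = 6 + (2132*j*s + j)/2 = 6 + (j + 2132*j*s)/2 = 6 + (j/2 + 1066*j*s) = 6 + j/2 + 1066*j*s)
-8701161/R(u, 2270) = -8701161/(6 + (½)*2270 + 1066*2270*(-312)) = -8701161/(6 + 1135 - 754983840) = -8701161/(-754982699) = -8701161*(-1/754982699) = 511833/44410747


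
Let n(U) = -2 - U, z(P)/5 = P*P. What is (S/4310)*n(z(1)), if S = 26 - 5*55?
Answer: 1743/4310 ≈ 0.40441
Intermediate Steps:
S = -249 (S = 26 - 275 = -249)
z(P) = 5*P**2 (z(P) = 5*(P*P) = 5*P**2)
(S/4310)*n(z(1)) = (-249/4310)*(-2 - 5*1**2) = (-249*1/4310)*(-2 - 5) = -249*(-2 - 1*5)/4310 = -249*(-2 - 5)/4310 = -249/4310*(-7) = 1743/4310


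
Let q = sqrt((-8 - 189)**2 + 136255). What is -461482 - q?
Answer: -461482 - 2*sqrt(43766) ≈ -4.6190e+5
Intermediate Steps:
q = 2*sqrt(43766) (q = sqrt((-197)**2 + 136255) = sqrt(38809 + 136255) = sqrt(175064) = 2*sqrt(43766) ≈ 418.41)
-461482 - q = -461482 - 2*sqrt(43766)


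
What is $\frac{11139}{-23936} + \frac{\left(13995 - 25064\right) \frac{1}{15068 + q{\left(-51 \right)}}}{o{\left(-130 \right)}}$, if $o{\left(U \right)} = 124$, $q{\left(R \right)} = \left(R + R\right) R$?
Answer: $- \frac{3532825163}{7520332160} \approx -0.46977$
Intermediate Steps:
$q{\left(R \right)} = 2 R^{2}$ ($q{\left(R \right)} = 2 R R = 2 R^{2}$)
$\frac{11139}{-23936} + \frac{\left(13995 - 25064\right) \frac{1}{15068 + q{\left(-51 \right)}}}{o{\left(-130 \right)}} = \frac{11139}{-23936} + \frac{\left(13995 - 25064\right) \frac{1}{15068 + 2 \left(-51\right)^{2}}}{124} = 11139 \left(- \frac{1}{23936}\right) + - \frac{11069}{15068 + 2 \cdot 2601} \cdot \frac{1}{124} = - \frac{11139}{23936} + - \frac{11069}{15068 + 5202} \cdot \frac{1}{124} = - \frac{11139}{23936} + - \frac{11069}{20270} \cdot \frac{1}{124} = - \frac{11139}{23936} + \left(-11069\right) \frac{1}{20270} \cdot \frac{1}{124} = - \frac{11139}{23936} - \frac{11069}{2513480} = - \frac{3532825163}{7520332160}$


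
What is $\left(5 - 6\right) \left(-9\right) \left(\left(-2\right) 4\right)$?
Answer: $-72$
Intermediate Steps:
$\left(5 - 6\right) \left(-9\right) \left(\left(-2\right) 4\right) = \left(5 - 6\right) \left(-9\right) \left(-8\right) = \left(-1\right) \left(-9\right) \left(-8\right) = 9 \left(-8\right) = -72$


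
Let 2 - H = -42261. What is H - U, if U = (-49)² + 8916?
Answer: 30946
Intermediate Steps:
H = 42263 (H = 2 - 1*(-42261) = 2 + 42261 = 42263)
U = 11317 (U = 2401 + 8916 = 11317)
H - U = 42263 - 1*11317 = 42263 - 11317 = 30946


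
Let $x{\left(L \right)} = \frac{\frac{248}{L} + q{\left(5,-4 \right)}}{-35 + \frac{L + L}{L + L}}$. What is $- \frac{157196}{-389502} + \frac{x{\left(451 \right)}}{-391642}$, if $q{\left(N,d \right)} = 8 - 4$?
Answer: $\frac{118003962298249}{292391284822857} \approx 0.40358$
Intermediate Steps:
$q{\left(N,d \right)} = 4$ ($q{\left(N,d \right)} = 8 - 4 = 4$)
$x{\left(L \right)} = - \frac{2}{17} - \frac{124}{17 L}$ ($x{\left(L \right)} = \frac{\frac{248}{L} + 4}{-35 + \frac{L + L}{L + L}} = \frac{4 + \frac{248}{L}}{-35 + \frac{2 L}{2 L}} = \frac{4 + \frac{248}{L}}{-35 + 2 L \frac{1}{2 L}} = \frac{4 + \frac{248}{L}}{-35 + 1} = \frac{4 + \frac{248}{L}}{-34} = \left(4 + \frac{248}{L}\right) \left(- \frac{1}{34}\right) = - \frac{2}{17} - \frac{124}{17 L}$)
$- \frac{157196}{-389502} + \frac{x{\left(451 \right)}}{-391642} = - \frac{157196}{-389502} + \frac{\frac{2}{17} \cdot \frac{1}{451} \left(-62 - 451\right)}{-391642} = \left(-157196\right) \left(- \frac{1}{389502}\right) + \frac{2}{17} \cdot \frac{1}{451} \left(-62 - 451\right) \left(- \frac{1}{391642}\right) = \frac{78598}{194751} + \frac{2}{17} \cdot \frac{1}{451} \left(-513\right) \left(- \frac{1}{391642}\right) = \frac{78598}{194751} - - \frac{513}{1501359607} = \frac{78598}{194751} + \frac{513}{1501359607} = \frac{118003962298249}{292391284822857}$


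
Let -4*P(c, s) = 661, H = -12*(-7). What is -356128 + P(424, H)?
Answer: -1425173/4 ≈ -3.5629e+5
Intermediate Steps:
H = 84
P(c, s) = -661/4 (P(c, s) = -1/4*661 = -661/4)
-356128 + P(424, H) = -356128 - 661/4 = -1425173/4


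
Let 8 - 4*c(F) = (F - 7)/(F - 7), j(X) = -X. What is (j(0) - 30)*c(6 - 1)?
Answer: -105/2 ≈ -52.500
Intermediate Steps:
c(F) = 7/4 (c(F) = 2 - (F - 7)/(4*(F - 7)) = 2 - (-7 + F)/(4*(-7 + F)) = 2 - 1/4*1 = 2 - 1/4 = 7/4)
(j(0) - 30)*c(6 - 1) = (-1*0 - 30)*(7/4) = (0 - 30)*(7/4) = -30*7/4 = -105/2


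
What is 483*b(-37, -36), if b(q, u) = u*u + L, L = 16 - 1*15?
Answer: 626451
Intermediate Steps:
L = 1 (L = 16 - 15 = 1)
b(q, u) = 1 + u² (b(q, u) = u*u + 1 = u² + 1 = 1 + u²)
483*b(-37, -36) = 483*(1 + (-36)²) = 483*(1 + 1296) = 483*1297 = 626451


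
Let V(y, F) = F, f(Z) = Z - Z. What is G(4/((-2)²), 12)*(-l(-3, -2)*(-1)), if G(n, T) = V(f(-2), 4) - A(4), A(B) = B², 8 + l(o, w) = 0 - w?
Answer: 72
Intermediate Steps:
l(o, w) = -8 - w (l(o, w) = -8 + (0 - w) = -8 - w)
f(Z) = 0
G(n, T) = -12 (G(n, T) = 4 - 1*4² = 4 - 1*16 = 4 - 16 = -12)
G(4/((-2)²), 12)*(-l(-3, -2)*(-1)) = -12*(-(-8 - 1*(-2)))*(-1) = -12*(-(-8 + 2))*(-1) = -12*(-1*(-6))*(-1) = -72*(-1) = -12*(-6) = 72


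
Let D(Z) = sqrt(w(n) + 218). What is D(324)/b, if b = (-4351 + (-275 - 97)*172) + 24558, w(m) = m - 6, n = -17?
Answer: -sqrt(195)/43777 ≈ -0.00031899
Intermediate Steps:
w(m) = -6 + m
b = -43777 (b = (-4351 - 372*172) + 24558 = (-4351 - 63984) + 24558 = -68335 + 24558 = -43777)
D(Z) = sqrt(195) (D(Z) = sqrt((-6 - 17) + 218) = sqrt(-23 + 218) = sqrt(195))
D(324)/b = sqrt(195)/(-43777) = sqrt(195)*(-1/43777) = -sqrt(195)/43777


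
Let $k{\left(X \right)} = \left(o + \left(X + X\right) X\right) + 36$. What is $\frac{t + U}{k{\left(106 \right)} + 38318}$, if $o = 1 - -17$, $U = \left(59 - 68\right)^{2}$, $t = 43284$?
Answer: $\frac{6195}{8692} \approx 0.71272$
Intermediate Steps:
$U = 81$ ($U = \left(-9\right)^{2} = 81$)
$o = 18$ ($o = 1 + 17 = 18$)
$k{\left(X \right)} = 54 + 2 X^{2}$ ($k{\left(X \right)} = \left(18 + \left(X + X\right) X\right) + 36 = \left(18 + 2 X X\right) + 36 = \left(18 + 2 X^{2}\right) + 36 = 54 + 2 X^{2}$)
$\frac{t + U}{k{\left(106 \right)} + 38318} = \frac{43284 + 81}{\left(54 + 2 \cdot 106^{2}\right) + 38318} = \frac{43365}{\left(54 + 2 \cdot 11236\right) + 38318} = \frac{43365}{\left(54 + 22472\right) + 38318} = \frac{43365}{22526 + 38318} = \frac{43365}{60844} = 43365 \cdot \frac{1}{60844} = \frac{6195}{8692}$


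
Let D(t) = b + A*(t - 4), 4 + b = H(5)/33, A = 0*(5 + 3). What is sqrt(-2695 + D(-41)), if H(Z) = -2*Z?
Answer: I*sqrt(2939541)/33 ≈ 51.955*I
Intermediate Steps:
A = 0 (A = 0*8 = 0)
b = -142/33 (b = -4 - 2*5/33 = -4 - 10*1/33 = -4 - 10/33 = -142/33 ≈ -4.3030)
D(t) = -142/33 (D(t) = -142/33 + 0*(t - 4) = -142/33 + 0*(-4 + t) = -142/33 + 0 = -142/33)
sqrt(-2695 + D(-41)) = sqrt(-2695 - 142/33) = sqrt(-89077/33) = I*sqrt(2939541)/33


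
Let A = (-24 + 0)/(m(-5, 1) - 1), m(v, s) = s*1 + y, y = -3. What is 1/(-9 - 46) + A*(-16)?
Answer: -7041/55 ≈ -128.02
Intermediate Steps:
m(v, s) = -3 + s (m(v, s) = s*1 - 3 = s - 3 = -3 + s)
A = 8 (A = (-24 + 0)/((-3 + 1) - 1) = -24/(-2 - 1) = -24/(-3) = -24*(-⅓) = 8)
1/(-9 - 46) + A*(-16) = 1/(-9 - 46) + 8*(-16) = 1/(-55) - 128 = -1/55 - 128 = -7041/55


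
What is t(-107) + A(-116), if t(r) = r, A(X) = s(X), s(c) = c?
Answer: -223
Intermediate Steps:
A(X) = X
t(-107) + A(-116) = -107 - 116 = -223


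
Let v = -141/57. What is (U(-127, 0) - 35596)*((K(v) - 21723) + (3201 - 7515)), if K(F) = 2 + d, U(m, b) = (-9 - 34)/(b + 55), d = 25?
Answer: 10184595246/11 ≈ 9.2587e+8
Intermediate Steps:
v = -47/19 (v = -141*1/57 = -47/19 ≈ -2.4737)
U(m, b) = -43/(55 + b)
K(F) = 27 (K(F) = 2 + 25 = 27)
(U(-127, 0) - 35596)*((K(v) - 21723) + (3201 - 7515)) = (-43/(55 + 0) - 35596)*((27 - 21723) + (3201 - 7515)) = (-43/55 - 35596)*(-21696 - 4314) = (-43*1/55 - 35596)*(-26010) = (-43/55 - 35596)*(-26010) = -1957823/55*(-26010) = 10184595246/11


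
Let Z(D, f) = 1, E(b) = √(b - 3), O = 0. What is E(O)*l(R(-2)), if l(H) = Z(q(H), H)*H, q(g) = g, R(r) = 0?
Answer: 0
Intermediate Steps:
E(b) = √(-3 + b)
l(H) = H (l(H) = 1*H = H)
E(O)*l(R(-2)) = √(-3 + 0)*0 = √(-3)*0 = (I*√3)*0 = 0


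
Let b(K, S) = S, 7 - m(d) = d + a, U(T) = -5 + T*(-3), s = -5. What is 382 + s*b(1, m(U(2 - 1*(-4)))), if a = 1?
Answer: 237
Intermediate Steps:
U(T) = -5 - 3*T
m(d) = 6 - d (m(d) = 7 - (d + 1) = 7 - (1 + d) = 7 + (-1 - d) = 6 - d)
382 + s*b(1, m(U(2 - 1*(-4)))) = 382 - 5*(6 - (-5 - 3*(2 - 1*(-4)))) = 382 - 5*(6 - (-5 - 3*(2 + 4))) = 382 - 5*(6 - (-5 - 3*6)) = 382 - 5*(6 - (-5 - 18)) = 382 - 5*(6 - 1*(-23)) = 382 - 5*(6 + 23) = 382 - 5*29 = 382 - 145 = 237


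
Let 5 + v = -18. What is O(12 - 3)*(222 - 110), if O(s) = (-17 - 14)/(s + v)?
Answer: 248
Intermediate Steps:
v = -23 (v = -5 - 18 = -23)
O(s) = -31/(-23 + s) (O(s) = (-17 - 14)/(s - 23) = -31/(-23 + s))
O(12 - 3)*(222 - 110) = (-31/(-23 + (12 - 3)))*(222 - 110) = -31/(-23 + 9)*112 = -31/(-14)*112 = -31*(-1/14)*112 = (31/14)*112 = 248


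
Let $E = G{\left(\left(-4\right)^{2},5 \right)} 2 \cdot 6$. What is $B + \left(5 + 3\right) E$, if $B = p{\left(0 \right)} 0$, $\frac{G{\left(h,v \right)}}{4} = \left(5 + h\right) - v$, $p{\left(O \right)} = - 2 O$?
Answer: $6144$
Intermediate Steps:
$G{\left(h,v \right)} = 20 - 4 v + 4 h$ ($G{\left(h,v \right)} = 4 \left(\left(5 + h\right) - v\right) = 4 \left(5 + h - v\right) = 20 - 4 v + 4 h$)
$E = 768$ ($E = \left(20 - 20 + 4 \left(-4\right)^{2}\right) 2 \cdot 6 = \left(20 - 20 + 4 \cdot 16\right) 2 \cdot 6 = \left(20 - 20 + 64\right) 2 \cdot 6 = 64 \cdot 2 \cdot 6 = 128 \cdot 6 = 768$)
$B = 0$ ($B = \left(-2\right) 0 \cdot 0 = 0 \cdot 0 = 0$)
$B + \left(5 + 3\right) E = 0 + \left(5 + 3\right) 768 = 0 + 8 \cdot 768 = 0 + 6144 = 6144$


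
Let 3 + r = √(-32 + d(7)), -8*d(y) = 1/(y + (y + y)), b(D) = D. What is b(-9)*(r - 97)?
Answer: 900 - 3*I*√225834/28 ≈ 900.0 - 50.916*I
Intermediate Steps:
d(y) = -1/(24*y) (d(y) = -1/(8*(y + (y + y))) = -1/(8*(y + 2*y)) = -1/(3*y)/8 = -1/(24*y))
r = -3 + I*√225834/84 (r = -3 + √(-32 - 1/24/7) = -3 + √(-32 - 1/24*⅐) = -3 + √(-32 - 1/168) = -3 + √(-5377/168) = -3 + I*√225834/84 ≈ -3.0 + 5.6574*I)
b(-9)*(r - 97) = -9*((-3 + I*√225834/84) - 97) = -9*(-100 + I*√225834/84) = 900 - 3*I*√225834/28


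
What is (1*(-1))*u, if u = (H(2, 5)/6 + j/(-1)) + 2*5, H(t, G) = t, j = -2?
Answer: -37/3 ≈ -12.333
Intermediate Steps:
u = 37/3 (u = (2/6 - 2/(-1)) + 2*5 = (2*(1/6) - 2*(-1)) + 10 = (1/3 + 2) + 10 = 7/3 + 10 = 37/3 ≈ 12.333)
(1*(-1))*u = (1*(-1))*(37/3) = -1*37/3 = -37/3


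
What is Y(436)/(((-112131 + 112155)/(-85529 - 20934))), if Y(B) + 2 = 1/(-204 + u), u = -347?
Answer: 117428689/13224 ≈ 8880.0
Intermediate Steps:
Y(B) = -1103/551 (Y(B) = -2 + 1/(-204 - 347) = -2 + 1/(-551) = -2 - 1/551 = -1103/551)
Y(436)/(((-112131 + 112155)/(-85529 - 20934))) = -1103*(-85529 - 20934)/(-112131 + 112155)/551 = -1103/(551*(24/(-106463))) = -1103/(551*(24*(-1/106463))) = -1103/(551*(-24/106463)) = -1103/551*(-106463/24) = 117428689/13224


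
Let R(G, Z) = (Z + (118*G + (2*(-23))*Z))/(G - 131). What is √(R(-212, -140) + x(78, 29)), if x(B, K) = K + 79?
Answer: 4*√24395/49 ≈ 12.750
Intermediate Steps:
x(B, K) = 79 + K
R(G, Z) = (-45*Z + 118*G)/(-131 + G) (R(G, Z) = (Z + (118*G - 46*Z))/(-131 + G) = (Z + (-46*Z + 118*G))/(-131 + G) = (-45*Z + 118*G)/(-131 + G))
√(R(-212, -140) + x(78, 29)) = √((-45*(-140) + 118*(-212))/(-131 - 212) + (79 + 29)) = √((6300 - 25016)/(-343) + 108) = √(-1/343*(-18716) + 108) = √(18716/343 + 108) = √(55760/343) = 4*√24395/49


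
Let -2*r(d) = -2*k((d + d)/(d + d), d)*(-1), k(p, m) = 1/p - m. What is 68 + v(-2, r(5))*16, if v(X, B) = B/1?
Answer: 132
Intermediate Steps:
r(d) = -1 + d (r(d) = -(-2*(1/((d + d)/(d + d)) - d))*(-1)/2 = -(-2*(1/((2*d)/((2*d))) - d))*(-1)/2 = -(-2*(1/((2*d)*(1/(2*d))) - d))*(-1)/2 = -(-2*(1/1 - d))*(-1)/2 = -(-2*(1 - d))*(-1)/2 = -(-2 + 2*d)*(-1)/2 = -(2 - 2*d)/2 = -1 + d)
v(X, B) = B (v(X, B) = B*1 = B)
68 + v(-2, r(5))*16 = 68 + (-1 + 5)*16 = 68 + 4*16 = 68 + 64 = 132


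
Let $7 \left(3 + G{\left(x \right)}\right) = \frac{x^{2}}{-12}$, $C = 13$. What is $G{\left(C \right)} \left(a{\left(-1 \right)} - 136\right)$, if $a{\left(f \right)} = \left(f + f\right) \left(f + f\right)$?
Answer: $\frac{4631}{7} \approx 661.57$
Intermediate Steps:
$G{\left(x \right)} = -3 - \frac{x^{2}}{84}$ ($G{\left(x \right)} = -3 + \frac{x^{2} \frac{1}{-12}}{7} = -3 + \frac{x^{2} \left(- \frac{1}{12}\right)}{7} = -3 + \frac{\left(- \frac{1}{12}\right) x^{2}}{7} = -3 - \frac{x^{2}}{84}$)
$a{\left(f \right)} = 4 f^{2}$ ($a{\left(f \right)} = 2 f 2 f = 4 f^{2}$)
$G{\left(C \right)} \left(a{\left(-1 \right)} - 136\right) = \left(-3 - \frac{13^{2}}{84}\right) \left(4 \left(-1\right)^{2} - 136\right) = \left(-3 - \frac{169}{84}\right) \left(4 \cdot 1 - 136\right) = \left(-3 - \frac{169}{84}\right) \left(4 - 136\right) = \left(- \frac{421}{84}\right) \left(-132\right) = \frac{4631}{7}$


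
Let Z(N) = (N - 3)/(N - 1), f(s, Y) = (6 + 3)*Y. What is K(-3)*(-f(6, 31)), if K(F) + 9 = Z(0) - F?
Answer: 837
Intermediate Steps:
f(s, Y) = 9*Y
Z(N) = (-3 + N)/(-1 + N)
K(F) = -6 - F (K(F) = -9 + ((-3 + 0)/(-1 + 0) - F) = -9 + (-3/(-1) - F) = -9 + (-1*(-3) - F) = -9 + (3 - F) = -6 - F)
K(-3)*(-f(6, 31)) = (-6 - 1*(-3))*(-9*31) = (-6 + 3)*(-1*279) = -3*(-279) = 837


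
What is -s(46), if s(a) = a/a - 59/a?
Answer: 13/46 ≈ 0.28261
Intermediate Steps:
s(a) = 1 - 59/a
-s(46) = -(-59 + 46)/46 = -(-13)/46 = -1*(-13/46) = 13/46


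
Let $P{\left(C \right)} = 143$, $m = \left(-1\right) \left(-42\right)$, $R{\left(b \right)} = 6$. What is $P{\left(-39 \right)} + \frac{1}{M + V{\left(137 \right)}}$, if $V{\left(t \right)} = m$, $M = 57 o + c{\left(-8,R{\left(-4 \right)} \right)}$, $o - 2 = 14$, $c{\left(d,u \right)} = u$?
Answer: $\frac{137281}{960} \approx 143.0$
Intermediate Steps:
$o = 16$ ($o = 2 + 14 = 16$)
$M = 918$ ($M = 57 \cdot 16 + 6 = 912 + 6 = 918$)
$m = 42$
$V{\left(t \right)} = 42$
$P{\left(-39 \right)} + \frac{1}{M + V{\left(137 \right)}} = 143 + \frac{1}{918 + 42} = 143 + \frac{1}{960} = \frac{137281}{960}$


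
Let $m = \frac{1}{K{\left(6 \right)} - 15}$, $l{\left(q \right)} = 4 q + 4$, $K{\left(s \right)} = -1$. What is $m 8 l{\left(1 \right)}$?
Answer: $-4$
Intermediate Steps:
$l{\left(q \right)} = 4 + 4 q$
$m = - \frac{1}{16}$ ($m = \frac{1}{-1 - 15} = \frac{1}{-16} = - \frac{1}{16} \approx -0.0625$)
$m 8 l{\left(1 \right)} = \left(- \frac{1}{16}\right) 8 \left(4 + 4 \cdot 1\right) = - \frac{4 + 4}{2} = \left(- \frac{1}{2}\right) 8 = -4$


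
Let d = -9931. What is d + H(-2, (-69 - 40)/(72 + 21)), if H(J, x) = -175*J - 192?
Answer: -9773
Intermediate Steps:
H(J, x) = -192 - 175*J
d + H(-2, (-69 - 40)/(72 + 21)) = -9931 + (-192 - 175*(-2)) = -9931 + (-192 + 350) = -9931 + 158 = -9773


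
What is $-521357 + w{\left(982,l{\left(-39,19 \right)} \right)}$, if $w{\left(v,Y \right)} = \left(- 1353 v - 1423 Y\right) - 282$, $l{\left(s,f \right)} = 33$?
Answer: $-1897244$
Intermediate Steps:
$w{\left(v,Y \right)} = -282 - 1423 Y - 1353 v$ ($w{\left(v,Y \right)} = \left(- 1423 Y - 1353 v\right) - 282 = -282 - 1423 Y - 1353 v$)
$-521357 + w{\left(982,l{\left(-39,19 \right)} \right)} = -521357 - 1375887 = -1897244$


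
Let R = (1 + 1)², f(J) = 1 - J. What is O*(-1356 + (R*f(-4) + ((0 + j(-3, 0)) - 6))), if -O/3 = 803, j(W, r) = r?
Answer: 3232878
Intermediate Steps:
O = -2409 (O = -3*803 = -2409)
R = 4 (R = 2² = 4)
O*(-1356 + (R*f(-4) + ((0 + j(-3, 0)) - 6))) = -2409*(-1356 + (4*(1 - 1*(-4)) + ((0 + 0) - 6))) = -2409*(-1356 + (4*(1 + 4) + (0 - 6))) = -2409*(-1356 + (4*5 - 6)) = -2409*(-1356 + (20 - 6)) = -2409*(-1356 + 14) = -2409*(-1342) = 3232878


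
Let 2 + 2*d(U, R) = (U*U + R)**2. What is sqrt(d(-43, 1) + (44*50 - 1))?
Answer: 2*sqrt(428362) ≈ 1309.0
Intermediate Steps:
d(U, R) = -1 + (R + U**2)**2/2 (d(U, R) = -1 + (U*U + R)**2/2 = -1 + (U**2 + R)**2/2 = -1 + (R + U**2)**2/2)
sqrt(d(-43, 1) + (44*50 - 1)) = sqrt((-1 + (1 + (-43)**2)**2/2) + (44*50 - 1)) = sqrt((-1 + (1 + 1849)**2/2) + (2200 - 1)) = sqrt((-1 + (1/2)*1850**2) + 2199) = sqrt((-1 + (1/2)*3422500) + 2199) = sqrt((-1 + 1711250) + 2199) = sqrt(1711249 + 2199) = sqrt(1713448) = 2*sqrt(428362)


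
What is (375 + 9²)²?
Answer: 207936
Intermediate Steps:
(375 + 9²)² = (375 + 81)² = 456² = 207936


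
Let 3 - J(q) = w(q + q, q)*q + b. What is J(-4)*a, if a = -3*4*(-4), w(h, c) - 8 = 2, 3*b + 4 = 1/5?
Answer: 10624/5 ≈ 2124.8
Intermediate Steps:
b = -19/15 (b = -4/3 + (⅓)/5 = -4/3 + (⅓)*(⅕) = -4/3 + 1/15 = -19/15 ≈ -1.2667)
w(h, c) = 10 (w(h, c) = 8 + 2 = 10)
a = 48 (a = -12*(-4) = 48)
J(q) = 64/15 - 10*q (J(q) = 3 - (10*q - 19/15) = 3 - (-19/15 + 10*q) = 3 + (19/15 - 10*q) = 64/15 - 10*q)
J(-4)*a = (64/15 - 10*(-4))*48 = (64/15 + 40)*48 = (664/15)*48 = 10624/5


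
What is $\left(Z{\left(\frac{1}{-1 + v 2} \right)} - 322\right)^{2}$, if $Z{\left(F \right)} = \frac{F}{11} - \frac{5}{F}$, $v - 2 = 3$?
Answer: $\frac{1320014224}{9801} \approx 1.3468 \cdot 10^{5}$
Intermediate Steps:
$v = 5$ ($v = 2 + 3 = 5$)
$Z{\left(F \right)} = - \frac{5}{F} + \frac{F}{11}$ ($Z{\left(F \right)} = F \frac{1}{11} - \frac{5}{F} = \frac{F}{11} - \frac{5}{F} = - \frac{5}{F} + \frac{F}{11}$)
$\left(Z{\left(\frac{1}{-1 + v 2} \right)} - 322\right)^{2} = \left(\left(- \frac{5}{\frac{1}{-1 + 5 \cdot 2}} + \frac{1}{11 \left(-1 + 5 \cdot 2\right)}\right) - 322\right)^{2} = \left(\left(- \frac{5}{\frac{1}{-1 + 10}} + \frac{1}{11 \left(-1 + 10\right)}\right) - 322\right)^{2} = \left(\left(- \frac{5}{\frac{1}{9}} + \frac{1}{11 \cdot 9}\right) - 322\right)^{2} = \left(\left(- 5 \frac{1}{\frac{1}{9}} + \frac{1}{11} \cdot \frac{1}{9}\right) - 322\right)^{2} = \left(\left(\left(-5\right) 9 + \frac{1}{99}\right) - 322\right)^{2} = \left(\left(-45 + \frac{1}{99}\right) - 322\right)^{2} = \left(- \frac{4454}{99} - 322\right)^{2} = \left(- \frac{36332}{99}\right)^{2} = \frac{1320014224}{9801}$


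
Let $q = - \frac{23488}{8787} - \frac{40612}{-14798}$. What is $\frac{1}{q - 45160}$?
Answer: $- \frac{65015013}{2936073345970} \approx -2.2144 \cdot 10^{-5}$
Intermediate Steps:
$q = \frac{4641110}{65015013}$ ($q = \left(-23488\right) \frac{1}{8787} - - \frac{20306}{7399} = - \frac{23488}{8787} + \frac{20306}{7399} = \frac{4641110}{65015013} \approx 0.071385$)
$\frac{1}{q - 45160} = \frac{1}{\frac{4641110}{65015013} - 45160} = \frac{1}{- \frac{2936073345970}{65015013}} = - \frac{65015013}{2936073345970}$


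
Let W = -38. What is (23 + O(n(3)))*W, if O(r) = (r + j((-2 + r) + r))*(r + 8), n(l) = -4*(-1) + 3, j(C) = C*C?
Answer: -86944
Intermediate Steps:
j(C) = C²
n(l) = 7 (n(l) = 4 + 3 = 7)
O(r) = (8 + r)*(r + (-2 + 2*r)²) (O(r) = (r + ((-2 + r) + r)²)*(r + 8) = (r + (-2 + 2*r)²)*(8 + r) = (8 + r)*(r + (-2 + 2*r)²))
(23 + O(n(3)))*W = (23 + (32 - 52*7 + 4*7³ + 25*7²))*(-38) = (23 + (32 - 364 + 4*343 + 25*49))*(-38) = (23 + (32 - 364 + 1372 + 1225))*(-38) = (23 + 2265)*(-38) = 2288*(-38) = -86944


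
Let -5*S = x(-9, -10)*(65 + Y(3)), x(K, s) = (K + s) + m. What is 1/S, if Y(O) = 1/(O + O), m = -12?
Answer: 30/12121 ≈ 0.0024750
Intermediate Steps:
Y(O) = 1/(2*O)
x(K, s) = -12 + K + s (x(K, s) = (K + s) - 12 = -12 + K + s)
S = 12121/30 (S = -(-12 - 9 - 10)*(65 + (1/2)/3)/5 = -(-31)*(65 + (1/2)*(1/3))/5 = -(-31)*(65 + 1/6)/5 = -(-31)*391/(5*6) = -1/5*(-12121/6) = 12121/30 ≈ 404.03)
1/S = 1/(12121/30) = 30/12121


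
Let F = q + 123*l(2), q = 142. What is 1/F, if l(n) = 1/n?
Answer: 2/407 ≈ 0.0049140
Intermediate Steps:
F = 407/2 (F = 142 + 123/2 = 407/2 ≈ 203.50)
1/F = 1/(407/2) = 2/407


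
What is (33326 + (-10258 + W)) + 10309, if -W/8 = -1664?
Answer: 46689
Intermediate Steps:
W = 13312 (W = -8*(-1664) = 13312)
(33326 + (-10258 + W)) + 10309 = (33326 + (-10258 + 13312)) + 10309 = (33326 + 3054) + 10309 = 36380 + 10309 = 46689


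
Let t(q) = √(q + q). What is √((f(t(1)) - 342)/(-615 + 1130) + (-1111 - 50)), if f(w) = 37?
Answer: 2*I*√3080833/103 ≈ 34.082*I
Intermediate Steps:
t(q) = √2*√q (t(q) = √(2*q) = √2*√q)
√((f(t(1)) - 342)/(-615 + 1130) + (-1111 - 50)) = √((37 - 342)/(-615 + 1130) + (-1111 - 50)) = √(-305/515 - 1161) = √(-305*1/515 - 1161) = √(-61/103 - 1161) = √(-119644/103) = 2*I*√3080833/103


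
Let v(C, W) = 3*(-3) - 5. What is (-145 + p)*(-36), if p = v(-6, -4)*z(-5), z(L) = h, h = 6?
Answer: 8244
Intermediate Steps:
v(C, W) = -14 (v(C, W) = -9 - 5 = -14)
z(L) = 6
p = -84 (p = -14*6 = -84)
(-145 + p)*(-36) = (-145 - 84)*(-36) = -229*(-36) = 8244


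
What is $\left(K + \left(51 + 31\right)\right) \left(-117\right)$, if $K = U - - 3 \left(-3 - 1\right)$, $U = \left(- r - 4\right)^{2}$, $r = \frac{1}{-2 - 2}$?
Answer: $- \frac{157365}{16} \approx -9835.3$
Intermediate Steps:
$r = - \frac{1}{4}$ ($r = \frac{1}{-4} = - \frac{1}{4} \approx -0.25$)
$U = \frac{225}{16}$ ($U = \left(\left(-1\right) \left(- \frac{1}{4}\right) - 4\right)^{2} = \left(\frac{1}{4} - 4\right)^{2} = \left(- \frac{15}{4}\right)^{2} = \frac{225}{16} \approx 14.063$)
$K = \frac{33}{16}$ ($K = \frac{225}{16} - - 3 \left(-3 - 1\right) = \frac{225}{16} - \left(-3\right) \left(-4\right) = \frac{225}{16} - 12 = \frac{33}{16} \approx 2.0625$)
$\left(K + \left(51 + 31\right)\right) \left(-117\right) = \left(\frac{33}{16} + \left(51 + 31\right)\right) \left(-117\right) = \left(\frac{33}{16} + 82\right) \left(-117\right) = \frac{1345}{16} \left(-117\right) = - \frac{157365}{16}$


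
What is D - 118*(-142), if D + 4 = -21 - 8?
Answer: 16723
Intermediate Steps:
D = -33 (D = -4 + (-21 - 8) = -4 - 29 = -33)
D - 118*(-142) = -33 - 118*(-142) = -33 + 16756 = 16723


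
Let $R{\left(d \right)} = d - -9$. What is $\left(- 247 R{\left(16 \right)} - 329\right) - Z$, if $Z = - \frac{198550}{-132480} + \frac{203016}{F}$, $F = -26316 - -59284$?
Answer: $- \frac{355503948983}{54595008} \approx -6511.7$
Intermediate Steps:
$R{\left(d \right)} = 9 + d$ ($R{\left(d \right)} = d + 9 = 9 + d$)
$F = 32968$ ($F = -26316 + 59284 = 32968$)
$Z = \frac{418016951}{54595008}$ ($Z = - \frac{198550}{-132480} + \frac{203016}{32968} = \left(-198550\right) \left(- \frac{1}{132480}\right) + 203016 \cdot \frac{1}{32968} = \frac{19855}{13248} + \frac{25377}{4121} = \frac{418016951}{54595008} \approx 7.6567$)
$\left(- 247 R{\left(16 \right)} - 329\right) - Z = \left(- 247 \left(9 + 16\right) - 329\right) - \frac{418016951}{54595008} = \left(\left(-247\right) 25 - 329\right) - \frac{418016951}{54595008} = \left(-6175 - 329\right) - \frac{418016951}{54595008} = -6504 - \frac{418016951}{54595008} = - \frac{355503948983}{54595008}$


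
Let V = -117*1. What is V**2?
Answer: 13689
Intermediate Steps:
V = -117
V**2 = (-117)**2 = 13689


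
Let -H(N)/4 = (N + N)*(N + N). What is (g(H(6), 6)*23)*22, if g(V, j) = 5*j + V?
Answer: -276276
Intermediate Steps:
H(N) = -16*N² (H(N) = -4*(N + N)*(N + N) = -4*2*N*2*N = -16*N²)
g(V, j) = V + 5*j
(g(H(6), 6)*23)*22 = ((-16*6² + 5*6)*23)*22 = ((-16*36 + 30)*23)*22 = ((-576 + 30)*23)*22 = -546*23*22 = -12558*22 = -276276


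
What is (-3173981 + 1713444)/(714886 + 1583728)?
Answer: -1460537/2298614 ≈ -0.63540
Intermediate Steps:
(-3173981 + 1713444)/(714886 + 1583728) = -1460537/2298614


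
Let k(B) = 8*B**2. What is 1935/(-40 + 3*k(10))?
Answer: 387/472 ≈ 0.81991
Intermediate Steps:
1935/(-40 + 3*k(10)) = 1935/(-40 + 3*(8*10**2)) = 1935/(-40 + 3*(8*100)) = 1935/(-40 + 3*800) = 1935/(-40 + 2400) = 1935/2360 = 1935*(1/2360) = 387/472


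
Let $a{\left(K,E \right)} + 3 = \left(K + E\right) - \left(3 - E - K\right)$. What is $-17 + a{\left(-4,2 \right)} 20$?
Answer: $-217$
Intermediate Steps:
$a{\left(K,E \right)} = -6 + 2 E + 2 K$ ($a{\left(K,E \right)} = -3 - \left(3 - 2 E - 2 K\right) = -3 + \left(\left(E + K\right) + \left(-3 + E + K\right)\right) = -3 + \left(-3 + 2 E + 2 K\right) = -6 + 2 E + 2 K$)
$-17 + a{\left(-4,2 \right)} 20 = -17 + \left(-6 + 2 \cdot 2 + 2 \left(-4\right)\right) 20 = -17 + \left(-6 + 4 - 8\right) 20 = -17 - 200 = -217$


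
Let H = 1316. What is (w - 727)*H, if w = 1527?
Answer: 1052800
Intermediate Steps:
(w - 727)*H = (1527 - 727)*1316 = 800*1316 = 1052800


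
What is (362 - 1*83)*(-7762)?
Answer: -2165598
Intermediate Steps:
(362 - 1*83)*(-7762) = (362 - 83)*(-7762) = 279*(-7762) = -2165598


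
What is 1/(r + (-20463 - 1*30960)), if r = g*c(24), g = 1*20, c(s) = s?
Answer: -1/50943 ≈ -1.9630e-5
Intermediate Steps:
g = 20
r = 480 (r = 20*24 = 480)
1/(r + (-20463 - 1*30960)) = 1/(480 + (-20463 - 1*30960)) = 1/(480 + (-20463 - 30960)) = 1/(480 - 51423) = 1/(-50943) = -1/50943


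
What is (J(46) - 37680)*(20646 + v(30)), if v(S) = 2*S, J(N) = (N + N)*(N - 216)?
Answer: -1104043920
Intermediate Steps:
J(N) = 2*N*(-216 + N) (J(N) = (2*N)*(-216 + N) = 2*N*(-216 + N))
(J(46) - 37680)*(20646 + v(30)) = (2*46*(-216 + 46) - 37680)*(20646 + 2*30) = (2*46*(-170) - 37680)*(20646 + 60) = (-15640 - 37680)*20706 = -53320*20706 = -1104043920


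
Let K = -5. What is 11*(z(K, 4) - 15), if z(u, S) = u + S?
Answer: -176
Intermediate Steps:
z(u, S) = S + u
11*(z(K, 4) - 15) = 11*((4 - 5) - 15) = 11*(-1 - 15) = 11*(-16) = -176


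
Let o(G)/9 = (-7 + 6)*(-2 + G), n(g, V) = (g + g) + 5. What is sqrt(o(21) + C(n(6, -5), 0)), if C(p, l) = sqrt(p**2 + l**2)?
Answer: I*sqrt(154) ≈ 12.41*I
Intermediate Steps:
n(g, V) = 5 + 2*g (n(g, V) = 2*g + 5 = 5 + 2*g)
o(G) = 18 - 9*G (o(G) = 9*((-7 + 6)*(-2 + G)) = 9*(-(-2 + G)) = 9*(2 - G) = 18 - 9*G)
C(p, l) = sqrt(l**2 + p**2)
sqrt(o(21) + C(n(6, -5), 0)) = sqrt((18 - 9*21) + sqrt(0**2 + (5 + 2*6)**2)) = sqrt((18 - 189) + sqrt(0 + (5 + 12)**2)) = sqrt(-171 + sqrt(0 + 17**2)) = sqrt(-171 + sqrt(0 + 289)) = sqrt(-171 + sqrt(289)) = sqrt(-171 + 17) = sqrt(-154) = I*sqrt(154)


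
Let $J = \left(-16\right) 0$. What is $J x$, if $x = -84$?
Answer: $0$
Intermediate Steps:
$J = 0$
$J x = 0 \left(-84\right) = 0$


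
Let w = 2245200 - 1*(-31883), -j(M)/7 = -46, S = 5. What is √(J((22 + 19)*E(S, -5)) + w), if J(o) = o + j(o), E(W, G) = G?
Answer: 20*√5693 ≈ 1509.0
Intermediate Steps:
j(M) = 322 (j(M) = -7*(-46) = 322)
J(o) = 322 + o (J(o) = o + 322 = 322 + o)
w = 2277083 (w = 2245200 + 31883 = 2277083)
√(J((22 + 19)*E(S, -5)) + w) = √((322 + (22 + 19)*(-5)) + 2277083) = √((322 + 41*(-5)) + 2277083) = √((322 - 205) + 2277083) = √(117 + 2277083) = √2277200 = 20*√5693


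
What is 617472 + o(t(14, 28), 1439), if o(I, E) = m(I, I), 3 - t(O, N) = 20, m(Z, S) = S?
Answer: 617455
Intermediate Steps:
t(O, N) = -17 (t(O, N) = 3 - 1*20 = 3 - 20 = -17)
o(I, E) = I
617472 + o(t(14, 28), 1439) = 617472 - 17 = 617455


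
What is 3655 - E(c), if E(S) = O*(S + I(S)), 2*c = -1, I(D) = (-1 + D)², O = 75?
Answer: 14095/4 ≈ 3523.8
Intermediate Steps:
c = -½ (c = (½)*(-1) = -½ ≈ -0.50000)
E(S) = 75*S + 75*(-1 + S)² (E(S) = 75*(S + (-1 + S)²) = 75*S + 75*(-1 + S)²)
3655 - E(c) = 3655 - (75*(-½) + 75*(-1 - ½)²) = 3655 - (-75/2 + 75*(-3/2)²) = 3655 - (-75/2 + 75*(9/4)) = 3655 - (-75/2 + 675/4) = 3655 - 1*525/4 = 3655 - 525/4 = 14095/4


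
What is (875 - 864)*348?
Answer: 3828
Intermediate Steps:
(875 - 864)*348 = 11*348 = 3828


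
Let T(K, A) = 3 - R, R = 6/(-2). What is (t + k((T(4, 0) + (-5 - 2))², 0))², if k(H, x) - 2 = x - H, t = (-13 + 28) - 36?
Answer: 400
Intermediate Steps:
R = -3 (R = 6*(-½) = -3)
T(K, A) = 6 (T(K, A) = 3 - 1*(-3) = 3 + 3 = 6)
t = -21 (t = 15 - 36 = -21)
k(H, x) = 2 + x - H (k(H, x) = 2 + (x - H) = 2 + x - H)
(t + k((T(4, 0) + (-5 - 2))², 0))² = (-21 + (2 + 0 - (6 + (-5 - 2))²))² = (-21 + (2 + 0 - (6 - 7)²))² = (-21 + (2 + 0 - 1*(-1)²))² = (-21 + (2 + 0 - 1*1))² = (-21 + (2 + 0 - 1))² = (-21 + 1)² = (-20)² = 400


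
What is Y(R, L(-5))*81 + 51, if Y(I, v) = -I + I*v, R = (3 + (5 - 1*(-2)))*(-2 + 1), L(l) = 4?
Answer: -2379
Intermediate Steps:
R = -10 (R = (3 + (5 + 2))*(-1) = (3 + 7)*(-1) = 10*(-1) = -10)
Y(R, L(-5))*81 + 51 = -10*(-1 + 4)*81 + 51 = -10*3*81 + 51 = -30*81 + 51 = -2430 + 51 = -2379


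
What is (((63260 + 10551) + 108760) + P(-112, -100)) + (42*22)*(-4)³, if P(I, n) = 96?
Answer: 123531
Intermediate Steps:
(((63260 + 10551) + 108760) + P(-112, -100)) + (42*22)*(-4)³ = (((63260 + 10551) + 108760) + 96) + (42*22)*(-4)³ = ((73811 + 108760) + 96) + 924*(-64) = (182571 + 96) - 59136 = 182667 - 59136 = 123531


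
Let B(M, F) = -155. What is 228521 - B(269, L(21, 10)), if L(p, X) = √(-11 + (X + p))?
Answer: 228676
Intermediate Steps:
L(p, X) = √(-11 + X + p)
228521 - B(269, L(21, 10)) = 228521 - 1*(-155) = 228521 + 155 = 228676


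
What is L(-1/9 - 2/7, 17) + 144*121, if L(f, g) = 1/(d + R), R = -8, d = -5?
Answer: 226511/13 ≈ 17424.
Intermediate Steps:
L(f, g) = -1/13 (L(f, g) = 1/(-5 - 8) = 1/(-13) = -1/13)
L(-1/9 - 2/7, 17) + 144*121 = -1/13 + 144*121 = -1/13 + 17424 = 226511/13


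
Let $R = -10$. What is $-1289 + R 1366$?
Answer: $-14949$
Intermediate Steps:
$-1289 + R 1366 = -1289 - 13660 = -14949$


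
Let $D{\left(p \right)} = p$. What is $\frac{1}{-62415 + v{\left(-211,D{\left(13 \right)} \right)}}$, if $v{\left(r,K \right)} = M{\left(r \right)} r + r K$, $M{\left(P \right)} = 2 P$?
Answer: $\frac{1}{23884} \approx 4.1869 \cdot 10^{-5}$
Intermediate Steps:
$v{\left(r,K \right)} = 2 r^{2} + K r$ ($v{\left(r,K \right)} = 2 r r + r K = 2 r^{2} + K r$)
$\frac{1}{-62415 + v{\left(-211,D{\left(13 \right)} \right)}} = \frac{1}{-62415 - 211 \left(13 + 2 \left(-211\right)\right)} = \frac{1}{-62415 - 211 \left(13 - 422\right)} = \frac{1}{-62415 - -86299} = \frac{1}{-62415 + 86299} = \frac{1}{23884}$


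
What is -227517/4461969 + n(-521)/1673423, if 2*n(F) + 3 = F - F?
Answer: -253825915763/4977841033258 ≈ -0.050991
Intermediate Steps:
n(F) = -3/2 (n(F) = -3/2 + (F - F)/2 = -3/2 + (1/2)*0 = -3/2 + 0 = -3/2)
-227517/4461969 + n(-521)/1673423 = -227517/4461969 - 3/2/1673423 = -227517*1/4461969 - 3/2*1/1673423 = -75839/1487323 - 3/3346846 = -253825915763/4977841033258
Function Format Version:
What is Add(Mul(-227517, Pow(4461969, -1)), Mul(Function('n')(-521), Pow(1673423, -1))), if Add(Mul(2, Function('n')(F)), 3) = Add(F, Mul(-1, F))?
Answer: Rational(-253825915763, 4977841033258) ≈ -0.050991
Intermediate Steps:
Function('n')(F) = Rational(-3, 2) (Function('n')(F) = Add(Rational(-3, 2), Mul(Rational(1, 2), Add(F, Mul(-1, F)))) = Add(Rational(-3, 2), Mul(Rational(1, 2), 0)) = Add(Rational(-3, 2), 0) = Rational(-3, 2))
Add(Mul(-227517, Pow(4461969, -1)), Mul(Function('n')(-521), Pow(1673423, -1))) = Add(Mul(-227517, Pow(4461969, -1)), Mul(Rational(-3, 2), Pow(1673423, -1))) = Add(Mul(-227517, Rational(1, 4461969)), Mul(Rational(-3, 2), Rational(1, 1673423))) = Add(Rational(-75839, 1487323), Rational(-3, 3346846)) = Rational(-253825915763, 4977841033258)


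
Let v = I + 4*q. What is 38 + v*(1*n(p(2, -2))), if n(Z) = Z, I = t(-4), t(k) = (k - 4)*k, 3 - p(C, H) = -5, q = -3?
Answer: 198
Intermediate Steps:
p(C, H) = 8 (p(C, H) = 3 - 1*(-5) = 3 + 5 = 8)
t(k) = k*(-4 + k) (t(k) = (-4 + k)*k = k*(-4 + k))
I = 32 (I = -4*(-4 - 4) = -4*(-8) = 32)
v = 20 (v = 32 + 4*(-3) = 32 - 12 = 20)
38 + v*(1*n(p(2, -2))) = 38 + 20*(1*8) = 38 + 20*8 = 38 + 160 = 198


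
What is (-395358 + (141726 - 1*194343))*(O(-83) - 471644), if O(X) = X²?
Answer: 208198621125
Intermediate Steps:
(-395358 + (141726 - 1*194343))*(O(-83) - 471644) = (-395358 + (141726 - 1*194343))*((-83)² - 471644) = (-395358 + (141726 - 194343))*(6889 - 471644) = (-395358 - 52617)*(-464755) = -447975*(-464755) = 208198621125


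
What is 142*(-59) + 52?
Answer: -8326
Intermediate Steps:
142*(-59) + 52 = -8378 + 52 = -8326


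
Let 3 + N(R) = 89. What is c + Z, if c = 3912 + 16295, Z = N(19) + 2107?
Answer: 22400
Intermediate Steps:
N(R) = 86 (N(R) = -3 + 89 = 86)
Z = 2193 (Z = 86 + 2107 = 2193)
c = 20207
c + Z = 20207 + 2193 = 22400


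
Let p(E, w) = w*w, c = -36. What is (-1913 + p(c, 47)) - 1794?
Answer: -1498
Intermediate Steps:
p(E, w) = w²
(-1913 + p(c, 47)) - 1794 = (-1913 + 47²) - 1794 = (-1913 + 2209) - 1794 = 296 - 1794 = -1498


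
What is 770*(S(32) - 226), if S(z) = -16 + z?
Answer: -161700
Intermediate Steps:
770*(S(32) - 226) = 770*((-16 + 32) - 226) = 770*(16 - 226) = 770*(-210) = -161700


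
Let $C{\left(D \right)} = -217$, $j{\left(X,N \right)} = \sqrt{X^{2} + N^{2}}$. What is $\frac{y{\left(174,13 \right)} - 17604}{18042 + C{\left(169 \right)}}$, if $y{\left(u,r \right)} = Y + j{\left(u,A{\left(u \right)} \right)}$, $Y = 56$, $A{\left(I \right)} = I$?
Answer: $- \frac{17548}{17825} + \frac{174 \sqrt{2}}{17825} \approx -0.97066$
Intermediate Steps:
$j{\left(X,N \right)} = \sqrt{N^{2} + X^{2}}$
$y{\left(u,r \right)} = 56 + \sqrt{2} \sqrt{u^{2}}$ ($y{\left(u,r \right)} = 56 + \sqrt{u^{2} + u^{2}} = 56 + \sqrt{2 u^{2}} = 56 + \sqrt{2} \sqrt{u^{2}}$)
$\frac{y{\left(174,13 \right)} - 17604}{18042 + C{\left(169 \right)}} = \frac{\left(56 + \sqrt{2} \sqrt{174^{2}}\right) - 17604}{18042 - 217} = \frac{\left(56 + \sqrt{2} \sqrt{30276}\right) - 17604}{17825} = \left(\left(56 + \sqrt{2} \cdot 174\right) - 17604\right) \frac{1}{17825} = \left(\left(56 + 174 \sqrt{2}\right) - 17604\right) \frac{1}{17825} = \left(-17548 + 174 \sqrt{2}\right) \frac{1}{17825} = - \frac{17548}{17825} + \frac{174 \sqrt{2}}{17825}$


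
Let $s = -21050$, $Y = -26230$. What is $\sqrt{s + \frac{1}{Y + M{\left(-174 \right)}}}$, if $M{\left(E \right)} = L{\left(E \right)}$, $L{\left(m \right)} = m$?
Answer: $\frac{i \sqrt{3668863530801}}{13202} \approx 145.09 i$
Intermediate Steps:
$M{\left(E \right)} = E$
$\sqrt{s + \frac{1}{Y + M{\left(-174 \right)}}} = \sqrt{-21050 + \frac{1}{-26230 - 174}} = \sqrt{-21050 + \frac{1}{-26404}} = \sqrt{-21050 - \frac{1}{26404}} = \sqrt{- \frac{555804201}{26404}} = \frac{i \sqrt{3668863530801}}{13202}$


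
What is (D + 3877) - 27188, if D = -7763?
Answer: -31074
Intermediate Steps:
(D + 3877) - 27188 = (-7763 + 3877) - 27188 = -3886 - 27188 = -31074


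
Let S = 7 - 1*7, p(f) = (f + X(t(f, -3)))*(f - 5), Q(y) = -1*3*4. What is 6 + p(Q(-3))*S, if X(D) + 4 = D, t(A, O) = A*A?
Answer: 6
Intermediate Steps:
t(A, O) = A²
X(D) = -4 + D
Q(y) = -12 (Q(y) = -3*4 = -12)
p(f) = (-5 + f)*(-4 + f + f²) (p(f) = (f + (-4 + f²))*(f - 5) = (-4 + f + f²)*(-5 + f) = (-5 + f)*(-4 + f + f²))
S = 0 (S = 7 - 7 = 0)
6 + p(Q(-3))*S = 6 + (20 + (-12)³ - 9*(-12) - 4*(-12)²)*0 = 6 + (20 - 1728 + 108 - 4*144)*0 = 6 + (20 - 1728 + 108 - 576)*0 = 6 - 2176*0 = 6 + 0 = 6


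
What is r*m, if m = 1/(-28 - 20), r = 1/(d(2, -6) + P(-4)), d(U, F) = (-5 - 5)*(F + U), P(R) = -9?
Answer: -1/1488 ≈ -0.00067204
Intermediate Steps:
d(U, F) = -10*F - 10*U (d(U, F) = -10*(F + U) = -10*F - 10*U)
r = 1/31 (r = 1/((-10*(-6) - 10*2) - 9) = 1/((60 - 20) - 9) = 1/(40 - 9) = 1/31 ≈ 0.032258)
m = -1/48 (m = 1/(-48) = -1/48 ≈ -0.020833)
r*m = (1/31)*(-1/48) = -1/1488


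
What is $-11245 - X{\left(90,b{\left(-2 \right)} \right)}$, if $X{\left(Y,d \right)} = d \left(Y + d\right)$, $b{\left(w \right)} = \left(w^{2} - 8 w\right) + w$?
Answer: $-13189$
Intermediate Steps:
$b{\left(w \right)} = w^{2} - 7 w$
$-11245 - X{\left(90,b{\left(-2 \right)} \right)} = -11245 - - 2 \left(-7 - 2\right) \left(90 - 2 \left(-7 - 2\right)\right) = -11245 - \left(-2\right) \left(-9\right) \left(90 - -18\right) = -11245 - 18 \left(90 + 18\right) = -11245 - 18 \cdot 108 = -11245 - 1944 = -13189$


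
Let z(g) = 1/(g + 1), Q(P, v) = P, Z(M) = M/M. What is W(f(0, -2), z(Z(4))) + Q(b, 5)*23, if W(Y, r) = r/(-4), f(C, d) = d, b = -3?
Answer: -553/8 ≈ -69.125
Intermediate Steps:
Z(M) = 1
z(g) = 1/(1 + g)
W(Y, r) = -r/4 (W(Y, r) = r*(-¼) = -r/4)
W(f(0, -2), z(Z(4))) + Q(b, 5)*23 = -1/(4*(1 + 1)) - 3*23 = -¼/2 - 69 = -¼*½ - 69 = -⅛ - 69 = -553/8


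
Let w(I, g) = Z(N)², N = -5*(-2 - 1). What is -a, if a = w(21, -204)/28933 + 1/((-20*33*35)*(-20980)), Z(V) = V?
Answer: -109043578933/14022031254000 ≈ -0.0077766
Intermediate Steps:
N = 15 (N = -5*(-3) = 15)
w(I, g) = 225 (w(I, g) = 15² = 225)
a = 109043578933/14022031254000 (a = 225/28933 + 1/((-20*33*35)*(-20980)) = 225*(1/28933) - 1/20980/(-660*35) = 225/28933 - 1/20980/(-23100) = 225/28933 - 1/23100*(-1/20980) = 225/28933 + 1/484638000 = 109043578933/14022031254000 ≈ 0.0077766)
-a = -1*109043578933/14022031254000 = -109043578933/14022031254000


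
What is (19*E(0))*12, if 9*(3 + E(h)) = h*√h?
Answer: -684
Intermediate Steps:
E(h) = -3 + h^(3/2)/9 (E(h) = -3 + (h*√h)/9 = -3 + h^(3/2)/9)
(19*E(0))*12 = (19*(-3 + 0^(3/2)/9))*12 = (19*(-3 + (⅑)*0))*12 = (19*(-3 + 0))*12 = (19*(-3))*12 = -57*12 = -684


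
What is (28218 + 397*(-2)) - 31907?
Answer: -4483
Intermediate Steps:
(28218 + 397*(-2)) - 31907 = (28218 - 794) - 31907 = 27424 - 31907 = -4483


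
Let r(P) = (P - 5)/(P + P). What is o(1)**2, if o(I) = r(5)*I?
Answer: 0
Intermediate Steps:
r(P) = (-5 + P)/(2*P) (r(P) = (-5 + P)/((2*P)) = (-5 + P)*(1/(2*P)) = (-5 + P)/(2*P))
o(I) = 0 (o(I) = ((1/2)*(-5 + 5)/5)*I = ((1/2)*(1/5)*0)*I = 0*I = 0)
o(1)**2 = 0**2 = 0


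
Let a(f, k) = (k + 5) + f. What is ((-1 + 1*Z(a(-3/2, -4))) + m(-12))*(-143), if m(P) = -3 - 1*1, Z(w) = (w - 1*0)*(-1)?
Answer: 1287/2 ≈ 643.50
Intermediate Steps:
a(f, k) = 5 + f + k (a(f, k) = (5 + k) + f = 5 + f + k)
Z(w) = -w (Z(w) = (w + 0)*(-1) = w*(-1) = -w)
m(P) = -4 (m(P) = -3 - 1 = -4)
((-1 + 1*Z(a(-3/2, -4))) + m(-12))*(-143) = ((-1 + 1*(-(5 - 3/2 - 4))) - 4)*(-143) = ((-1 + 1*(-1*(-1/2))) - 4)*(-143) = ((-1 + 1*(1/2)) - 4)*(-143) = ((-1 + 1/2) - 4)*(-143) = (-1/2 - 4)*(-143) = -9/2*(-143) = 1287/2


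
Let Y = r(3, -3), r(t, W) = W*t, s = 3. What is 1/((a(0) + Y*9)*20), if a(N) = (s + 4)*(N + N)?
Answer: -1/1620 ≈ -0.00061728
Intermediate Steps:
Y = -9 (Y = -3*3 = -9)
a(N) = 14*N (a(N) = (3 + 4)*(N + N) = 7*(2*N) = 14*N)
1/((a(0) + Y*9)*20) = 1/((14*0 - 9*9)*20) = 1/((0 - 81)*20) = 1/(-81*20) = 1/(-1620) = -1/1620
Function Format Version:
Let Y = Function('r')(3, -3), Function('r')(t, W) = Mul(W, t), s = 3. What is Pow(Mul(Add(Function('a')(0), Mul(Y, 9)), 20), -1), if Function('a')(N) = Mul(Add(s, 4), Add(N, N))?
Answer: Rational(-1, 1620) ≈ -0.00061728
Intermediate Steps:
Y = -9 (Y = Mul(-3, 3) = -9)
Function('a')(N) = Mul(14, N) (Function('a')(N) = Mul(Add(3, 4), Add(N, N)) = Mul(7, Mul(2, N)) = Mul(14, N))
Pow(Mul(Add(Function('a')(0), Mul(Y, 9)), 20), -1) = Pow(Mul(Add(Mul(14, 0), Mul(-9, 9)), 20), -1) = Pow(Mul(Add(0, -81), 20), -1) = Pow(Mul(-81, 20), -1) = Pow(-1620, -1) = Rational(-1, 1620)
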